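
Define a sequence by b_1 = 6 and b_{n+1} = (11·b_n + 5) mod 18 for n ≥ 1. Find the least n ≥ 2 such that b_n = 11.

Listing terms: b_1 = 6, b_2 = 17, b_3 = 12, b_4 = 11, b_5 = 0, b_6 = 5, b_7 = 6.
The sequence repeats with period 6.
The value 11 first appears (with n ≥ 2) at b_4.

4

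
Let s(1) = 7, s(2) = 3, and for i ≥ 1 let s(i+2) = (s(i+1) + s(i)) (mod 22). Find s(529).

11

s(1) = 7, s(2) = 3, s(3) = 10, s(4) = 13, s(5) = 1, s(6) = 14, s(7) = 15, s(8) = 7, s(9) = 0, s(10) = 7, s(11) = 7, s(12) = 14, s(13) = 21, s(14) = 13, s(15) = 12, s(16) = 3, s(17) = 15, s(18) = 18, s(19) = 11, s(20) = 7, s(21) = 18, s(22) = 3, s(23) = 21, s(24) = 2, s(25) = 1, s(26) = 3, s(27) = 4, s(28) = 7, s(29) = 11, s(30) = 18, s(31) = 7, s(32) = 3.
The sequence repeats with period 30.
(529 - 1) mod 30 = 18, so s(529) = s(19) = 11.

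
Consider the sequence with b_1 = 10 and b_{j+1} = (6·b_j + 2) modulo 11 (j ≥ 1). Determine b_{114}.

We have b_1 = 10,  b_2 = 7,  b_3 = 0,  b_4 = 2,  b_5 = 3,  b_6 = 9,  b_7 = 1,  b_8 = 8,  b_9 = 6,  b_{10} = 5,  b_{11} = 10.
Since b_{11} = b_1 = 10, the sequence is periodic with period 10.
(114 - 1) mod 10 = 3, so b_{114} = b_4 = 2.

2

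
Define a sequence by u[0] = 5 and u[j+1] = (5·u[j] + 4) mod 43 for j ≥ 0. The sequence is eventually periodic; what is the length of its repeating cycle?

Computing terms: u[0] = 5, u[1] = 29, u[2] = 20, u[3] = 18, u[4] = 8, u[5] = 1, u[6] = 9, u[7] = 6, u[8] = 34, u[9] = 2, u[10] = 14, u[11] = 31, u[12] = 30, u[13] = 25, u[14] = 0, u[15] = 4, u[16] = 24, u[17] = 38, u[18] = 22, u[19] = 28, u[20] = 15, u[21] = 36, u[22] = 12, u[23] = 21, u[24] = 23, u[25] = 33, u[26] = 40, u[27] = 32, u[28] = 35, u[29] = 7, u[30] = 39, u[31] = 27, u[32] = 10, u[33] = 11, u[34] = 16, u[35] = 41, u[36] = 37, u[37] = 17, u[38] = 3, u[39] = 19, u[40] = 13, u[41] = 26, u[42] = 5.
The sequence repeats with period 42.

42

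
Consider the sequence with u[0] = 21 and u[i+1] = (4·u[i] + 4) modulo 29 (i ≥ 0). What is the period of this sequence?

We have u[0] = 21; u[1] = 1; u[2] = 8; u[3] = 7; u[4] = 3; u[5] = 16; u[6] = 10; u[7] = 15; u[8] = 6; u[9] = 28; u[10] = 0; u[11] = 4; u[12] = 20; u[13] = 26; u[14] = 21.
The sequence repeats with period 14.

14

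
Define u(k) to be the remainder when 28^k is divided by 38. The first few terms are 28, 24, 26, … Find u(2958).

We have u(1) = 28; u(2) = 24; u(3) = 26; u(4) = 6; u(5) = 16; u(6) = 30; u(7) = 4; u(8) = 36; u(9) = 20; u(10) = 28.
The sequence repeats with period 9.
So u(2958) = u(1 + ((2958-1) mod 9)) = u(6) = 30.

30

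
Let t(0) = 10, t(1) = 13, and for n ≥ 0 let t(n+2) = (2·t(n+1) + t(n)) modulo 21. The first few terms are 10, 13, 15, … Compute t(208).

10

Computing terms: t(0) = 10, t(1) = 13, t(2) = 15, t(3) = 1, t(4) = 17, t(5) = 14, t(6) = 3, t(7) = 20, t(8) = 1, t(9) = 1, t(10) = 3, t(11) = 7, t(12) = 17, t(13) = 20, t(14) = 15, t(15) = 8, t(16) = 10, t(17) = 7, t(18) = 3, t(19) = 13, t(20) = 8, t(21) = 8, t(22) = 3, t(23) = 14, t(24) = 10, t(25) = 13.
The sequence repeats with period 24.
So t(208) = t(0 + ((208-0) mod 24)) = t(16) = 10.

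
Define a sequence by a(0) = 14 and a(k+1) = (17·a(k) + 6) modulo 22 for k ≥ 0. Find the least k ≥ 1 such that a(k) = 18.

2

Listing terms: a(0) = 14, a(1) = 2, a(2) = 18, a(3) = 4, a(4) = 8, a(5) = 10, a(6) = 0, a(7) = 6, a(8) = 20, a(9) = 16, a(10) = 14.
Since a(10) = a(0) = 14, the sequence is periodic with period 10.
The value 18 first appears (with k ≥ 1) at a(2).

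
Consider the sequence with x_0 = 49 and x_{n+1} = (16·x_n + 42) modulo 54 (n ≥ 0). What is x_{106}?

Listing terms: x_0 = 49,  x_1 = 16,  x_2 = 28,  x_3 = 4,  x_4 = 52,  x_5 = 10,  x_6 = 40,  x_7 = 34,  x_8 = 46,  x_9 = 22,  x_{10} = 16.
Since x_{10} = x_1 = 16, the sequence is eventually periodic: after a pre-period of length 1 it cycles with period 9.
For n ≥ 1, x_n depends only on (n - 1) mod 9. (106 - 1) mod 9 = 6, so x_{106} = x_7 = 34.

34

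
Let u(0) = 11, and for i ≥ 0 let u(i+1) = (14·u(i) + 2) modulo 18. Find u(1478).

8

We have u(0) = 11; u(1) = 12; u(2) = 8; u(3) = 6; u(4) = 14; u(5) = 0; u(6) = 2; u(7) = 12.
Since u(7) = u(1) = 12, the sequence is eventually periodic: after a pre-period of length 1 it cycles with period 6.
For i ≥ 1, u(i) depends only on (i - 1) mod 6. (1478 - 1) mod 6 = 1, so u(1478) = u(2) = 8.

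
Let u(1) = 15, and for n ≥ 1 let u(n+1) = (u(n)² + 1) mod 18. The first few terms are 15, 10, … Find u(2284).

14

u(1) = 15,  u(2) = 10,  u(3) = 11,  u(4) = 14,  u(5) = 17,  u(6) = 2,  u(7) = 5,  u(8) = 8,  u(9) = 11.
Since u(9) = u(3) = 11, the sequence is eventually periodic: after a pre-period of length 2 it cycles with period 6.
For n ≥ 3, u(n) depends only on (n - 3) mod 6. (2284 - 3) mod 6 = 1, so u(2284) = u(4) = 14.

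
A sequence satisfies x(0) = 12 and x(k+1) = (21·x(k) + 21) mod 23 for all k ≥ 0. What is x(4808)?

17

We have x(0) = 12,  x(1) = 20,  x(2) = 4,  x(3) = 13,  x(4) = 18,  x(5) = 8,  x(6) = 5,  x(7) = 11,  x(8) = 22,  x(9) = 0,  x(10) = 21,  x(11) = 2,  x(12) = 17,  x(13) = 10,  x(14) = 1,  x(15) = 19,  x(16) = 6,  x(17) = 9,  x(18) = 3,  x(19) = 15,  x(20) = 14,  x(21) = 16,  x(22) = 12.
Since x(22) = x(0) = 12, the sequence is periodic with period 22.
So x(4808) = x(0 + ((4808-0) mod 22)) = x(12) = 17.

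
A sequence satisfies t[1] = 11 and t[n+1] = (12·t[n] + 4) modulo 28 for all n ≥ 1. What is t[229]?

Computing terms: t[1] = 11, t[2] = 24, t[3] = 12, t[4] = 8, t[5] = 16, t[6] = 0, t[7] = 4, t[8] = 24.
Since t[8] = t[2] = 24, the sequence is eventually periodic: after a pre-period of length 1 it cycles with period 6.
For n ≥ 2, t[n] depends only on (n - 2) mod 6. (229 - 2) mod 6 = 5, so t[229] = t[7] = 4.

4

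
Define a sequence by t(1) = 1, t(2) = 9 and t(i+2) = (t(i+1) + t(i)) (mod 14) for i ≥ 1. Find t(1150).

1

Listing terms: t(1) = 1; t(2) = 9; t(3) = 10; t(4) = 5; t(5) = 1; t(6) = 6; t(7) = 7; t(8) = 13; t(9) = 6; t(10) = 5; t(11) = 11; t(12) = 2; t(13) = 13; t(14) = 1; t(15) = 0; t(16) = 1; t(17) = 1; t(18) = 2; t(19) = 3; t(20) = 5; t(21) = 8; t(22) = 13; t(23) = 7; t(24) = 6; t(25) = 13; t(26) = 5; t(27) = 4; t(28) = 9; t(29) = 13; t(30) = 8; t(31) = 7; t(32) = 1; t(33) = 8; t(34) = 9; t(35) = 3; t(36) = 12; t(37) = 1; t(38) = 13; t(39) = 0; t(40) = 13; t(41) = 13; t(42) = 12; t(43) = 11; t(44) = 9; t(45) = 6; t(46) = 1; t(47) = 7; t(48) = 8; t(49) = 1; t(50) = 9.
The sequence repeats with period 48.
So t(1150) = t(1 + ((1150-1) mod 48)) = t(46) = 1.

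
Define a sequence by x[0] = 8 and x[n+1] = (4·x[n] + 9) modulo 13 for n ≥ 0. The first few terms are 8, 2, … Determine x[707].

We have x[0] = 8,  x[1] = 2,  x[2] = 4,  x[3] = 12,  x[4] = 5,  x[5] = 3,  x[6] = 8.
Since x[6] = x[0] = 8, the sequence is periodic with period 6.
So x[707] = x[0 + ((707-0) mod 6)] = x[5] = 3.

3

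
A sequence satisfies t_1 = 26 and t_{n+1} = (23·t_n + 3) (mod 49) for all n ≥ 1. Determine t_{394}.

Computing terms: t_1 = 26,  t_2 = 13,  t_3 = 8,  t_4 = 40,  t_5 = 41,  t_6 = 15,  t_7 = 5,  t_8 = 20,  t_9 = 22,  t_{10} = 19,  t_{11} = 48,  t_{12} = 29,  t_{13} = 33,  t_{14} = 27,  t_{15} = 36,  t_{16} = 47,  t_{17} = 6,  t_{18} = 43,  t_{19} = 12,  t_{20} = 34,  t_{21} = 1,  t_{22} = 26.
The sequence repeats with period 21.
(394 - 1) mod 21 = 15, so t_{394} = t_{16} = 47.

47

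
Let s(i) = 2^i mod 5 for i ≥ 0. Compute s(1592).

1

We have s(0) = 1; s(1) = 2; s(2) = 4; s(3) = 3; s(4) = 1.
Since s(4) = s(0) = 1, the sequence is periodic with period 4.
(1592 - 0) mod 4 = 0, so s(1592) = s(0) = 1.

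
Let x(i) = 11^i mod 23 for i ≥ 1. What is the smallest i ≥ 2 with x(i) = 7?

Computing terms: x(1) = 11,  x(2) = 6,  x(3) = 20,  x(4) = 13,  x(5) = 5,  x(6) = 9,  x(7) = 7,  x(8) = 8,  x(9) = 19,  x(10) = 2,  x(11) = 22,  x(12) = 12,  x(13) = 17,  x(14) = 3,  x(15) = 10,  x(16) = 18,  x(17) = 14,  x(18) = 16,  x(19) = 15,  x(20) = 4,  x(21) = 21,  x(22) = 1,  x(23) = 11.
Since x(23) = x(1) = 11, the sequence is periodic with period 22.
The value 7 first appears (with i ≥ 2) at x(7).

7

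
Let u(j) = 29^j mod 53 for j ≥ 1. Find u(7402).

10

We have u(1) = 29,  u(2) = 46,  u(3) = 9,  u(4) = 49,  u(5) = 43,  u(6) = 28,  u(7) = 17,  u(8) = 16,  u(9) = 40,  u(10) = 47,  u(11) = 38,  u(12) = 42,  u(13) = 52,  u(14) = 24,  u(15) = 7,  u(16) = 44,  u(17) = 4,  u(18) = 10,  u(19) = 25,  u(20) = 36,  u(21) = 37,  u(22) = 13,  u(23) = 6,  u(24) = 15,  u(25) = 11,  u(26) = 1,  u(27) = 29.
The sequence repeats with period 26.
So u(7402) = u(1 + ((7402-1) mod 26)) = u(18) = 10.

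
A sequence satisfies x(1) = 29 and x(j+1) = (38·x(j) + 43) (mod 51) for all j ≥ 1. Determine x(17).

Listing terms: x(1) = 29, x(2) = 23, x(3) = 50, x(4) = 5, x(5) = 29.
The sequence repeats with period 4.
(17 - 1) mod 4 = 0, so x(17) = x(1) = 29.

29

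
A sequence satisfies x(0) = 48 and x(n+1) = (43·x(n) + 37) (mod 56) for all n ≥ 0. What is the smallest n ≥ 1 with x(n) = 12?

10

We have x(0) = 48,  x(1) = 29,  x(2) = 52,  x(3) = 33,  x(4) = 0,  x(5) = 37,  x(6) = 4,  x(7) = 41,  x(8) = 8,  x(9) = 45,  x(10) = 12,  x(11) = 49,  x(12) = 16,  x(13) = 53,  x(14) = 20,  x(15) = 1,  x(16) = 24,  x(17) = 5,  x(18) = 28,  x(19) = 9,  x(20) = 32,  x(21) = 13,  x(22) = 36,  x(23) = 17,  x(24) = 40,  x(25) = 21,  x(26) = 44,  x(27) = 25,  x(28) = 48.
The sequence repeats with period 28.
The value 12 first appears (with n ≥ 1) at x(10).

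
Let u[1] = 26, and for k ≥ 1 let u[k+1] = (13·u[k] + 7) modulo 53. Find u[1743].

26

We have u[1] = 26, u[2] = 27, u[3] = 40, u[4] = 50, u[5] = 21, u[6] = 15, u[7] = 43, u[8] = 36, u[9] = 51, u[10] = 34, u[11] = 25, u[12] = 14, u[13] = 30, u[14] = 26.
The sequence repeats with period 13.
So u[1743] = u[1 + ((1743-1) mod 13)] = u[1] = 26.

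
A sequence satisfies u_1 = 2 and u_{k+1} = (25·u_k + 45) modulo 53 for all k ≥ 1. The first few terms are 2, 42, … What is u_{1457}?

Listing terms: u_1 = 2,  u_2 = 42,  u_3 = 35,  u_4 = 19,  u_5 = 43,  u_6 = 7,  u_7 = 8,  u_8 = 33,  u_9 = 22,  u_{10} = 12,  u_{11} = 27,  u_{12} = 31,  u_{13} = 25,  u_{14} = 34,  u_{15} = 47,  u_{16} = 1,  u_{17} = 17,  u_{18} = 46,  u_{19} = 29,  u_{20} = 28,  u_{21} = 3,  u_{22} = 14,  u_{23} = 24,  u_{24} = 9,  u_{25} = 5,  u_{26} = 11,  u_{27} = 2.
Since u_{27} = u_1 = 2, the sequence is periodic with period 26.
(1457 - 1) mod 26 = 0, so u_{1457} = u_1 = 2.

2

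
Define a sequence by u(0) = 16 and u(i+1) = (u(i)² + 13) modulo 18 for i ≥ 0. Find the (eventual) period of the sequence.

u(0) = 16,  u(1) = 17,  u(2) = 14,  u(3) = 11,  u(4) = 8,  u(5) = 5,  u(6) = 2,  u(7) = 17.
Since u(7) = u(1) = 17, the sequence is eventually periodic: after a pre-period of length 1 it cycles with period 6.

6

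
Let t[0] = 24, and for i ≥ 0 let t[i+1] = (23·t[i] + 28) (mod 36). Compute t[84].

24

Computing terms: t[0] = 24; t[1] = 4; t[2] = 12; t[3] = 16; t[4] = 0; t[5] = 28; t[6] = 24.
The sequence repeats with period 6.
(84 - 0) mod 6 = 0, so t[84] = t[0] = 24.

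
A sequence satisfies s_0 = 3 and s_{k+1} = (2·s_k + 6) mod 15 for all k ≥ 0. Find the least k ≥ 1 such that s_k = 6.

3

Listing terms: s_0 = 3,  s_1 = 12,  s_2 = 0,  s_3 = 6,  s_4 = 3.
The sequence repeats with period 4.
The value 6 first appears (with k ≥ 1) at s_3.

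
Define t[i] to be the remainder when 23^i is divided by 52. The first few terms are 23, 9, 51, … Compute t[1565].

43

t[1] = 23, t[2] = 9, t[3] = 51, t[4] = 29, t[5] = 43, t[6] = 1, t[7] = 23.
The sequence repeats with period 6.
(1565 - 1) mod 6 = 4, so t[1565] = t[5] = 43.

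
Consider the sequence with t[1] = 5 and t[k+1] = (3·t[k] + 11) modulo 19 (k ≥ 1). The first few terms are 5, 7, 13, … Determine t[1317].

13

We have t[1] = 5, t[2] = 7, t[3] = 13, t[4] = 12, t[5] = 9, t[6] = 0, t[7] = 11, t[8] = 6, t[9] = 10, t[10] = 3, t[11] = 1, t[12] = 14, t[13] = 15, t[14] = 18, t[15] = 8, t[16] = 16, t[17] = 2, t[18] = 17, t[19] = 5.
The sequence repeats with period 18.
So t[1317] = t[1 + ((1317-1) mod 18)] = t[3] = 13.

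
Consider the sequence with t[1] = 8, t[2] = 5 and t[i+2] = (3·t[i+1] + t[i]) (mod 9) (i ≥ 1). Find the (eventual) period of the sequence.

t[1] = 8,  t[2] = 5,  t[3] = 5,  t[4] = 2,  t[5] = 2,  t[6] = 8,  t[7] = 8,  t[8] = 5.
The sequence repeats with period 6.

6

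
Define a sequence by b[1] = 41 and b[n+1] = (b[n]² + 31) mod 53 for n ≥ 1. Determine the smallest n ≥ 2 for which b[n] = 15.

Computing terms: b[1] = 41,  b[2] = 16,  b[3] = 22,  b[4] = 38,  b[5] = 44,  b[6] = 6,  b[7] = 14,  b[8] = 15,  b[9] = 44.
Since b[9] = b[5] = 44, the sequence is eventually periodic: after a pre-period of length 4 it cycles with period 4.
The value 15 first appears (with n ≥ 2) at b[8].

8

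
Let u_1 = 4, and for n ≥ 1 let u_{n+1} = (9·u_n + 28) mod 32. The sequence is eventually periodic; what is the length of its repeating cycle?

Listing terms: u_1 = 4,  u_2 = 0,  u_3 = 28,  u_4 = 24,  u_5 = 20,  u_6 = 16,  u_7 = 12,  u_8 = 8,  u_9 = 4.
Since u_9 = u_1 = 4, the sequence is periodic with period 8.

8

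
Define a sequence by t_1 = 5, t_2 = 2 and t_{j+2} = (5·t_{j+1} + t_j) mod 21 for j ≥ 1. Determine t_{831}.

t_1 = 5; t_2 = 2; t_3 = 15; t_4 = 14; t_5 = 1; t_6 = 19; t_7 = 12; t_8 = 16; t_9 = 8; t_{10} = 14; t_{11} = 15; t_{12} = 5; t_{13} = 19; t_{14} = 16; t_{15} = 15; t_{16} = 7; t_{17} = 8; t_{18} = 5; t_{19} = 12; t_{20} = 2; t_{21} = 1; t_{22} = 7; t_{23} = 15; t_{24} = 19; t_{25} = 5; t_{26} = 2.
The sequence repeats with period 24.
(831 - 1) mod 24 = 14, so t_{831} = t_{15} = 15.

15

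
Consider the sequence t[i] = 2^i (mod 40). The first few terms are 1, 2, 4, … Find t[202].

t[0] = 1, t[1] = 2, t[2] = 4, t[3] = 8, t[4] = 16, t[5] = 32, t[6] = 24, t[7] = 8.
Since t[7] = t[3] = 8, the sequence is eventually periodic: after a pre-period of length 3 it cycles with period 4.
For i ≥ 3, t[i] depends only on (i - 3) mod 4. (202 - 3) mod 4 = 3, so t[202] = t[6] = 24.

24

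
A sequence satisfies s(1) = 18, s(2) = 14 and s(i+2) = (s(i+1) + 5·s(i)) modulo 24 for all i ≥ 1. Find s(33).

8

Listing terms: s(1) = 18; s(2) = 14; s(3) = 8; s(4) = 6; s(5) = 22; s(6) = 4; s(7) = 18; s(8) = 14.
Since (s(7), s(8)) = (s(1), s(2)) = (18, 14) (two consecutive terms determine the rest), the sequence is periodic with period 6.
So s(33) = s(1 + ((33-1) mod 6)) = s(3) = 8.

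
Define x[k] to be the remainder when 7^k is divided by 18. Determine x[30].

Listing terms: x[0] = 1,  x[1] = 7,  x[2] = 13,  x[3] = 1.
The sequence repeats with period 3.
(30 - 0) mod 3 = 0, so x[30] = x[0] = 1.

1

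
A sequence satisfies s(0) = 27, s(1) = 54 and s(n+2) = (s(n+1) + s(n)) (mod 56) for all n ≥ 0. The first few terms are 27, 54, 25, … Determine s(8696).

29

We have s(0) = 27; s(1) = 54; s(2) = 25; s(3) = 23; s(4) = 48; s(5) = 15; s(6) = 7; s(7) = 22; s(8) = 29; s(9) = 51; s(10) = 24; s(11) = 19; s(12) = 43; s(13) = 6; s(14) = 49; s(15) = 55; s(16) = 48; s(17) = 47; s(18) = 39; s(19) = 30; s(20) = 13; s(21) = 43; s(22) = 0; s(23) = 43; s(24) = 43; s(25) = 30; s(26) = 17; s(27) = 47; s(28) = 8; s(29) = 55; s(30) = 7; s(31) = 6; s(32) = 13; s(33) = 19; s(34) = 32; s(35) = 51; s(36) = 27; s(37) = 22; s(38) = 49; s(39) = 15; s(40) = 8; s(41) = 23; s(42) = 31; s(43) = 54; s(44) = 29; s(45) = 27; s(46) = 0; s(47) = 27; s(48) = 27; s(49) = 54.
Since (s(48), s(49)) = (s(0), s(1)) = (27, 54) (two consecutive terms determine the rest), the sequence is periodic with period 48.
So s(8696) = s(0 + ((8696-0) mod 48)) = s(8) = 29.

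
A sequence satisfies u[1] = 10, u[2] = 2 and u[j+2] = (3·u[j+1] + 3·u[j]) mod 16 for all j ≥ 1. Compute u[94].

u[1] = 10; u[2] = 2; u[3] = 4; u[4] = 2; u[5] = 2; u[6] = 12; u[7] = 10; u[8] = 2.
Since (u[7], u[8]) = (u[1], u[2]) = (10, 2) (two consecutive terms determine the rest), the sequence is periodic with period 6.
(94 - 1) mod 6 = 3, so u[94] = u[4] = 2.

2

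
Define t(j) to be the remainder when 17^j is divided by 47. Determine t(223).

16

Listing terms: t(1) = 17, t(2) = 7, t(3) = 25, t(4) = 2, t(5) = 34, t(6) = 14, t(7) = 3, t(8) = 4, t(9) = 21, t(10) = 28, t(11) = 6, t(12) = 8, t(13) = 42, t(14) = 9, t(15) = 12, t(16) = 16, t(17) = 37, t(18) = 18, t(19) = 24, t(20) = 32, t(21) = 27, t(22) = 36, t(23) = 1, t(24) = 17.
The sequence repeats with period 23.
So t(223) = t(1 + ((223-1) mod 23)) = t(16) = 16.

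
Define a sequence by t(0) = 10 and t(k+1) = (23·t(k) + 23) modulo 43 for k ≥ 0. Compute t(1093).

t(0) = 10; t(1) = 38; t(2) = 37; t(3) = 14; t(4) = 1; t(5) = 3; t(6) = 6; t(7) = 32; t(8) = 28; t(9) = 22; t(10) = 13; t(11) = 21; t(12) = 33; t(13) = 8; t(14) = 35; t(15) = 11; t(16) = 18; t(17) = 7; t(18) = 12; t(19) = 41; t(20) = 20; t(21) = 10.
Since t(21) = t(0) = 10, the sequence is periodic with period 21.
(1093 - 0) mod 21 = 1, so t(1093) = t(1) = 38.

38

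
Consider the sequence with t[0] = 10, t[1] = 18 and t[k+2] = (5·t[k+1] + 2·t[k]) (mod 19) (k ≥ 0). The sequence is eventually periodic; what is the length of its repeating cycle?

Computing terms: t[0] = 10, t[1] = 18, t[2] = 15, t[3] = 16, t[4] = 15, t[5] = 12, t[6] = 14, t[7] = 18, t[8] = 4, t[9] = 18, t[10] = 3, t[11] = 13, t[12] = 14, t[13] = 1, t[14] = 14, t[15] = 15, t[16] = 8, t[17] = 13, t[18] = 5, t[19] = 13, t[20] = 18, t[21] = 2, t[22] = 8, t[23] = 6, t[24] = 8, t[25] = 14, t[26] = 10, t[27] = 2, t[28] = 11, t[29] = 2, t[30] = 13, t[31] = 12, t[32] = 10, t[33] = 17, t[34] = 10, t[35] = 8, t[36] = 3, t[37] = 12, t[38] = 9, t[39] = 12, t[40] = 2, t[41] = 15, t[42] = 3, t[43] = 7, t[44] = 3, t[45] = 10, t[46] = 18.
Since (t[45], t[46]) = (t[0], t[1]) = (10, 18) (two consecutive terms determine the rest), the sequence is periodic with period 45.

45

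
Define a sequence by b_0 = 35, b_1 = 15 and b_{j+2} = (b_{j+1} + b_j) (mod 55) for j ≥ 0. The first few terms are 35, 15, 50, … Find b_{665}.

Computing terms: b_0 = 35,  b_1 = 15,  b_2 = 50,  b_3 = 10,  b_4 = 5,  b_5 = 15,  b_6 = 20,  b_7 = 35,  b_8 = 0,  b_9 = 35,  b_{10} = 35,  b_{11} = 15.
The sequence repeats with period 10.
So b_{665} = b_{0 + ((665-0) mod 10)} = b_5 = 15.

15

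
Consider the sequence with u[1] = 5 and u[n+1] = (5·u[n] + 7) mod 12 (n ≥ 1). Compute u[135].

Computing terms: u[1] = 5; u[2] = 8; u[3] = 11; u[4] = 2; u[5] = 5.
Since u[5] = u[1] = 5, the sequence is periodic with period 4.
(135 - 1) mod 4 = 2, so u[135] = u[3] = 11.

11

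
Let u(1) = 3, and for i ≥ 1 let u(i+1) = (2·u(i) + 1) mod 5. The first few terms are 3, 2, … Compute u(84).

1

u(1) = 3, u(2) = 2, u(3) = 0, u(4) = 1, u(5) = 3.
Since u(5) = u(1) = 3, the sequence is periodic with period 4.
So u(84) = u(1 + ((84-1) mod 4)) = u(4) = 1.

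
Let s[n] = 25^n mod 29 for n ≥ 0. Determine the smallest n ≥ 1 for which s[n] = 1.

s[0] = 1; s[1] = 25; s[2] = 16; s[3] = 23; s[4] = 24; s[5] = 20; s[6] = 7; s[7] = 1.
Since s[7] = s[0] = 1, the sequence is periodic with period 7.
The value 1 next appears (with n ≥ 1) at s[7].

7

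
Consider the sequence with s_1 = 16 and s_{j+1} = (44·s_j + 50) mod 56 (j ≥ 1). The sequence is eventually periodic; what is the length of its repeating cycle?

Computing terms: s_1 = 16, s_2 = 26, s_3 = 18, s_4 = 2, s_5 = 26.
Since s_5 = s_2 = 26, the sequence is eventually periodic: after a pre-period of length 1 it cycles with period 3.

3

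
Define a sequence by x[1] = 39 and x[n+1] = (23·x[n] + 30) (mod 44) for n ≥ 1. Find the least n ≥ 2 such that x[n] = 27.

5

Listing terms: x[1] = 39; x[2] = 3; x[3] = 11; x[4] = 19; x[5] = 27; x[6] = 35; x[7] = 43; x[8] = 7; x[9] = 15; x[10] = 23; x[11] = 31; x[12] = 39.
Since x[12] = x[1] = 39, the sequence is periodic with period 11.
The value 27 first appears (with n ≥ 2) at x[5].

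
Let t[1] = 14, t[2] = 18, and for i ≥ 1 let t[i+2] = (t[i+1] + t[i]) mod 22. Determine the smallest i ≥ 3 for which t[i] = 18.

Computing terms: t[1] = 14, t[2] = 18, t[3] = 10, t[4] = 6, t[5] = 16, t[6] = 0, t[7] = 16, t[8] = 16, t[9] = 10, t[10] = 4, t[11] = 14, t[12] = 18.
Since (t[11], t[12]) = (t[1], t[2]) = (14, 18) (two consecutive terms determine the rest), the sequence is periodic with period 10.
The value 18 next appears (with i ≥ 3) at t[12].

12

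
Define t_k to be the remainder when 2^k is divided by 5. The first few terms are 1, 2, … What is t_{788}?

t_0 = 1; t_1 = 2; t_2 = 4; t_3 = 3; t_4 = 1.
Since t_4 = t_0 = 1, the sequence is periodic with period 4.
So t_{788} = t_{0 + ((788-0) mod 4)} = t_0 = 1.

1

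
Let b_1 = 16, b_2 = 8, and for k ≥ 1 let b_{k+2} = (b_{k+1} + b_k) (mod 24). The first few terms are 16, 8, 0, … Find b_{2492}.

We have b_1 = 16; b_2 = 8; b_3 = 0; b_4 = 8; b_5 = 8; b_6 = 16; b_7 = 0; b_8 = 16; b_9 = 16; b_{10} = 8.
Since (b_9, b_{10}) = (b_1, b_2) = (16, 8) (two consecutive terms determine the rest), the sequence is periodic with period 8.
(2492 - 1) mod 8 = 3, so b_{2492} = b_4 = 8.

8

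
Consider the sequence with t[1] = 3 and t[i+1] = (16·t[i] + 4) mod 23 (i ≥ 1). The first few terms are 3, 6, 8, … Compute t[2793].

t[1] = 3; t[2] = 6; t[3] = 8; t[4] = 17; t[5] = 0; t[6] = 4; t[7] = 22; t[8] = 11; t[9] = 19; t[10] = 9; t[11] = 10; t[12] = 3.
The sequence repeats with period 11.
So t[2793] = t[1 + ((2793-1) mod 11)] = t[10] = 9.

9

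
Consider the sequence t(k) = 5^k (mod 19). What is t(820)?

t(0) = 1,  t(1) = 5,  t(2) = 6,  t(3) = 11,  t(4) = 17,  t(5) = 9,  t(6) = 7,  t(7) = 16,  t(8) = 4,  t(9) = 1.
Since t(9) = t(0) = 1, the sequence is periodic with period 9.
So t(820) = t(0 + ((820-0) mod 9)) = t(1) = 5.

5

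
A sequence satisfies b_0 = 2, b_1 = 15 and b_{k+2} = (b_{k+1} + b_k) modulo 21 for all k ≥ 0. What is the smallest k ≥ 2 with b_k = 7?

b_0 = 2; b_1 = 15; b_2 = 17; b_3 = 11; b_4 = 7; b_5 = 18; b_6 = 4; b_7 = 1; b_8 = 5; b_9 = 6; b_{10} = 11; b_{11} = 17; b_{12} = 7; b_{13} = 3; b_{14} = 10; b_{15} = 13; b_{16} = 2; b_{17} = 15.
The sequence repeats with period 16.
The value 7 first appears (with k ≥ 2) at b_4.

4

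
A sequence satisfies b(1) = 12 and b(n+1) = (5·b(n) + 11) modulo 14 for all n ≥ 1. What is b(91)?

12

Listing terms: b(1) = 12; b(2) = 1; b(3) = 2; b(4) = 7; b(5) = 4; b(6) = 3; b(7) = 12.
The sequence repeats with period 6.
So b(91) = b(1 + ((91-1) mod 6)) = b(1) = 12.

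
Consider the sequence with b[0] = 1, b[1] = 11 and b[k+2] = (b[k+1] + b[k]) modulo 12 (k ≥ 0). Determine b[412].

11

Listing terms: b[0] = 1, b[1] = 11, b[2] = 0, b[3] = 11, b[4] = 11, b[5] = 10, b[6] = 9, b[7] = 7, b[8] = 4, b[9] = 11, b[10] = 3, b[11] = 2, b[12] = 5, b[13] = 7, b[14] = 0, b[15] = 7, b[16] = 7, b[17] = 2, b[18] = 9, b[19] = 11, b[20] = 8, b[21] = 7, b[22] = 3, b[23] = 10, b[24] = 1, b[25] = 11.
Since (b[24], b[25]) = (b[0], b[1]) = (1, 11) (two consecutive terms determine the rest), the sequence is periodic with period 24.
So b[412] = b[0 + ((412-0) mod 24)] = b[4] = 11.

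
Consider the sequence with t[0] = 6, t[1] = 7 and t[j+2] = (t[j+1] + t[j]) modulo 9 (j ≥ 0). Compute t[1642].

4

We have t[0] = 6,  t[1] = 7,  t[2] = 4,  t[3] = 2,  t[4] = 6,  t[5] = 8,  t[6] = 5,  t[7] = 4,  t[8] = 0,  t[9] = 4,  t[10] = 4,  t[11] = 8,  t[12] = 3,  t[13] = 2,  t[14] = 5,  t[15] = 7,  t[16] = 3,  t[17] = 1,  t[18] = 4,  t[19] = 5,  t[20] = 0,  t[21] = 5,  t[22] = 5,  t[23] = 1,  t[24] = 6,  t[25] = 7.
Since (t[24], t[25]) = (t[0], t[1]) = (6, 7) (two consecutive terms determine the rest), the sequence is periodic with period 24.
So t[1642] = t[0 + ((1642-0) mod 24)] = t[10] = 4.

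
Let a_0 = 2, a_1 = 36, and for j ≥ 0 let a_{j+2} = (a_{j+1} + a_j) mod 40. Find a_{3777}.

Computing terms: a_0 = 2,  a_1 = 36,  a_2 = 38,  a_3 = 34,  a_4 = 32,  a_5 = 26,  a_6 = 18,  a_7 = 4,  a_8 = 22,  a_9 = 26,  a_{10} = 8,  a_{11} = 34,  a_{12} = 2,  a_{13} = 36.
Since (a_{12}, a_{13}) = (a_0, a_1) = (2, 36) (two consecutive terms determine the rest), the sequence is periodic with period 12.
So a_{3777} = a_{0 + ((3777-0) mod 12)} = a_9 = 26.

26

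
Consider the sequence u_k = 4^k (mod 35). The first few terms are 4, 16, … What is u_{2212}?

11

We have u_1 = 4,  u_2 = 16,  u_3 = 29,  u_4 = 11,  u_5 = 9,  u_6 = 1,  u_7 = 4.
The sequence repeats with period 6.
(2212 - 1) mod 6 = 3, so u_{2212} = u_4 = 11.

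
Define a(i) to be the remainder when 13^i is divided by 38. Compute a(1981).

13

Computing terms: a(0) = 1, a(1) = 13, a(2) = 17, a(3) = 31, a(4) = 23, a(5) = 33, a(6) = 11, a(7) = 29, a(8) = 35, a(9) = 37, a(10) = 25, a(11) = 21, a(12) = 7, a(13) = 15, a(14) = 5, a(15) = 27, a(16) = 9, a(17) = 3, a(18) = 1.
Since a(18) = a(0) = 1, the sequence is periodic with period 18.
(1981 - 0) mod 18 = 1, so a(1981) = a(1) = 13.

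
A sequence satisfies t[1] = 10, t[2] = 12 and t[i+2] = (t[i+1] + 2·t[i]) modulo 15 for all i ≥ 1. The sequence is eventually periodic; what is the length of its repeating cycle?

12

We have t[1] = 10, t[2] = 12, t[3] = 2, t[4] = 11, t[5] = 0, t[6] = 7, t[7] = 7, t[8] = 6, t[9] = 5, t[10] = 2, t[11] = 12, t[12] = 1, t[13] = 10, t[14] = 12.
The sequence repeats with period 12.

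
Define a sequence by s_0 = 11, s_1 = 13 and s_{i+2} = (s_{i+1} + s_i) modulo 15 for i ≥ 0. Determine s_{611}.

Computing terms: s_0 = 11, s_1 = 13, s_2 = 9, s_3 = 7, s_4 = 1, s_5 = 8, s_6 = 9, s_7 = 2, s_8 = 11, s_9 = 13.
Since (s_8, s_9) = (s_0, s_1) = (11, 13) (two consecutive terms determine the rest), the sequence is periodic with period 8.
(611 - 0) mod 8 = 3, so s_{611} = s_3 = 7.

7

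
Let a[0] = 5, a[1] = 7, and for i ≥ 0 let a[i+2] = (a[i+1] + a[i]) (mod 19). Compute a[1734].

a[0] = 5,  a[1] = 7,  a[2] = 12,  a[3] = 0,  a[4] = 12,  a[5] = 12,  a[6] = 5,  a[7] = 17,  a[8] = 3,  a[9] = 1,  a[10] = 4,  a[11] = 5,  a[12] = 9,  a[13] = 14,  a[14] = 4,  a[15] = 18,  a[16] = 3,  a[17] = 2,  a[18] = 5,  a[19] = 7.
The sequence repeats with period 18.
(1734 - 0) mod 18 = 6, so a[1734] = a[6] = 5.

5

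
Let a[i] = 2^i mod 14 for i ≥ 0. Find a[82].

We have a[0] = 1, a[1] = 2, a[2] = 4, a[3] = 8, a[4] = 2.
Since a[4] = a[1] = 2, the sequence is eventually periodic: after a pre-period of length 1 it cycles with period 3.
For i ≥ 1, a[i] depends only on (i - 1) mod 3. (82 - 1) mod 3 = 0, so a[82] = a[1] = 2.

2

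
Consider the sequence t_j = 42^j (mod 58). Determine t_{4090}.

Listing terms: t_0 = 1,  t_1 = 42,  t_2 = 24,  t_3 = 22,  t_4 = 54,  t_5 = 6,  t_6 = 20,  t_7 = 28,  t_8 = 16,  t_9 = 34,  t_{10} = 36,  t_{11} = 4,  t_{12} = 52,  t_{13} = 38,  t_{14} = 30,  t_{15} = 42.
Since t_{15} = t_1 = 42, the sequence is eventually periodic: after a pre-period of length 1 it cycles with period 14.
For j ≥ 1, t_j depends only on (j - 1) mod 14. (4090 - 1) mod 14 = 1, so t_{4090} = t_2 = 24.

24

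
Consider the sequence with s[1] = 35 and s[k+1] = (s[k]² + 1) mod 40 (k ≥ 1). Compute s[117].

We have s[1] = 35, s[2] = 26, s[3] = 37, s[4] = 10, s[5] = 21, s[6] = 2, s[7] = 5, s[8] = 26.
Since s[8] = s[2] = 26, the sequence is eventually periodic: after a pre-period of length 1 it cycles with period 6.
For k ≥ 2, s[k] depends only on (k - 2) mod 6. (117 - 2) mod 6 = 1, so s[117] = s[3] = 37.

37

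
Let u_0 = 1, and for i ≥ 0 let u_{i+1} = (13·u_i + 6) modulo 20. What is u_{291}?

Computing terms: u_0 = 1; u_1 = 19; u_2 = 13; u_3 = 15; u_4 = 1.
Since u_4 = u_0 = 1, the sequence is periodic with period 4.
(291 - 0) mod 4 = 3, so u_{291} = u_3 = 15.

15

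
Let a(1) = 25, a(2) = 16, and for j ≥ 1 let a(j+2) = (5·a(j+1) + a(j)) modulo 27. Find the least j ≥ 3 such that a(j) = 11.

Listing terms: a(1) = 25, a(2) = 16, a(3) = 24, a(4) = 1, a(5) = 2, a(6) = 11, a(7) = 3, a(8) = 26, a(9) = 25, a(10) = 16.
Since (a(9), a(10)) = (a(1), a(2)) = (25, 16) (two consecutive terms determine the rest), the sequence is periodic with period 8.
The value 11 first appears (with j ≥ 3) at a(6).

6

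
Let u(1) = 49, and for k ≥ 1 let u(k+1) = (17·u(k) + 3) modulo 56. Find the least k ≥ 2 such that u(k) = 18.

4

Computing terms: u(1) = 49, u(2) = 52, u(3) = 47, u(4) = 18, u(5) = 29, u(6) = 48, u(7) = 35, u(8) = 38, u(9) = 33, u(10) = 4, u(11) = 15, u(12) = 34, u(13) = 21, u(14) = 24, u(15) = 19, u(16) = 46, u(17) = 1, u(18) = 20, u(19) = 7, u(20) = 10, u(21) = 5, u(22) = 32, u(23) = 43, u(24) = 6, u(25) = 49.
Since u(25) = u(1) = 49, the sequence is periodic with period 24.
The value 18 first appears (with k ≥ 2) at u(4).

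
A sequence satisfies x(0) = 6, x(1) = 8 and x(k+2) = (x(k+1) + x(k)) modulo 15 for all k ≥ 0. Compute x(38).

Listing terms: x(0) = 6; x(1) = 8; x(2) = 14; x(3) = 7; x(4) = 6; x(5) = 13; x(6) = 4; x(7) = 2; x(8) = 6; x(9) = 8.
Since (x(8), x(9)) = (x(0), x(1)) = (6, 8) (two consecutive terms determine the rest), the sequence is periodic with period 8.
So x(38) = x(0 + ((38-0) mod 8)) = x(6) = 4.

4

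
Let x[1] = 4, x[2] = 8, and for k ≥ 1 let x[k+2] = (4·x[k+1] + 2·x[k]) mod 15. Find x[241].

4

Listing terms: x[1] = 4, x[2] = 8, x[3] = 10, x[4] = 11, x[5] = 4, x[6] = 8.
Since (x[5], x[6]) = (x[1], x[2]) = (4, 8) (two consecutive terms determine the rest), the sequence is periodic with period 4.
(241 - 1) mod 4 = 0, so x[241] = x[1] = 4.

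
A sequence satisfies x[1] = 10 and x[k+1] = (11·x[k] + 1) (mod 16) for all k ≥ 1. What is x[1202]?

x[1] = 10,  x[2] = 15,  x[3] = 6,  x[4] = 3,  x[5] = 2,  x[6] = 7,  x[7] = 14,  x[8] = 11,  x[9] = 10.
The sequence repeats with period 8.
So x[1202] = x[1 + ((1202-1) mod 8)] = x[2] = 15.

15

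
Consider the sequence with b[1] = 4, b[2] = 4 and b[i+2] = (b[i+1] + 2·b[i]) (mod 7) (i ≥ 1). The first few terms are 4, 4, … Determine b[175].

Computing terms: b[1] = 4,  b[2] = 4,  b[3] = 5,  b[4] = 6,  b[5] = 2,  b[6] = 0,  b[7] = 4,  b[8] = 4.
Since (b[7], b[8]) = (b[1], b[2]) = (4, 4) (two consecutive terms determine the rest), the sequence is periodic with period 6.
(175 - 1) mod 6 = 0, so b[175] = b[1] = 4.

4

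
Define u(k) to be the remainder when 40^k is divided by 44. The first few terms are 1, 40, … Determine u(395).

We have u(0) = 1; u(1) = 40; u(2) = 16; u(3) = 24; u(4) = 36; u(5) = 32; u(6) = 4; u(7) = 28; u(8) = 20; u(9) = 8; u(10) = 12; u(11) = 40.
Since u(11) = u(1) = 40, the sequence is eventually periodic: after a pre-period of length 1 it cycles with period 10.
For k ≥ 1, u(k) depends only on (k - 1) mod 10. (395 - 1) mod 10 = 4, so u(395) = u(5) = 32.

32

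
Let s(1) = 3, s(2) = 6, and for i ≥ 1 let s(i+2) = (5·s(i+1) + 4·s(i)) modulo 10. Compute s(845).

We have s(1) = 3; s(2) = 6; s(3) = 2; s(4) = 4; s(5) = 8; s(6) = 6; s(7) = 2.
Since (s(6), s(7)) = (s(2), s(3)) = (6, 2) (two consecutive terms determine the rest), the sequence is eventually periodic: after a pre-period of length 1 it cycles with period 4.
For i ≥ 2, s(i) depends only on (i - 2) mod 4. (845 - 2) mod 4 = 3, so s(845) = s(5) = 8.

8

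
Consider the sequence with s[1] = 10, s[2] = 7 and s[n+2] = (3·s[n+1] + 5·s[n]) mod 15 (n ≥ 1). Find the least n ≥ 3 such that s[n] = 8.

Listing terms: s[1] = 10, s[2] = 7, s[3] = 11, s[4] = 8, s[5] = 4, s[6] = 7, s[7] = 11.
Since (s[6], s[7]) = (s[2], s[3]) = (7, 11) (two consecutive terms determine the rest), the sequence is eventually periodic: after a pre-period of length 1 it cycles with period 4.
The value 8 first appears (with n ≥ 3) at s[4].

4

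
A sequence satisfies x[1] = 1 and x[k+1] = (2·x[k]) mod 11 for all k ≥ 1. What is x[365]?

Listing terms: x[1] = 1, x[2] = 2, x[3] = 4, x[4] = 8, x[5] = 5, x[6] = 10, x[7] = 9, x[8] = 7, x[9] = 3, x[10] = 6, x[11] = 1.
The sequence repeats with period 10.
So x[365] = x[1 + ((365-1) mod 10)] = x[5] = 5.

5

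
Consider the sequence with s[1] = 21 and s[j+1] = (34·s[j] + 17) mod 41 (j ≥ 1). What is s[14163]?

25

s[1] = 21,  s[2] = 34,  s[3] = 25,  s[4] = 6,  s[5] = 16,  s[6] = 28,  s[7] = 26,  s[8] = 40,  s[9] = 24,  s[10] = 13,  s[11] = 8,  s[12] = 2,  s[13] = 3,  s[14] = 37,  s[15] = 4,  s[16] = 30,  s[17] = 12,  s[18] = 15,  s[19] = 35,  s[20] = 18,  s[21] = 14,  s[22] = 1,  s[23] = 10,  s[24] = 29,  s[25] = 19,  s[26] = 7,  s[27] = 9,  s[28] = 36,  s[29] = 11,  s[30] = 22,  s[31] = 27,  s[32] = 33,  s[33] = 32,  s[34] = 39,  s[35] = 31,  s[36] = 5,  s[37] = 23,  s[38] = 20,  s[39] = 0,  s[40] = 17,  s[41] = 21.
Since s[41] = s[1] = 21, the sequence is periodic with period 40.
So s[14163] = s[1 + ((14163-1) mod 40)] = s[3] = 25.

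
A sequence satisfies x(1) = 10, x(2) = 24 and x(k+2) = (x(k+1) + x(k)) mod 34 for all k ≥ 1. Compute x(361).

10

x(1) = 10,  x(2) = 24,  x(3) = 0,  x(4) = 24,  x(5) = 24,  x(6) = 14,  x(7) = 4,  x(8) = 18,  x(9) = 22,  x(10) = 6,  x(11) = 28,  x(12) = 0,  x(13) = 28,  x(14) = 28,  x(15) = 22,  x(16) = 16,  x(17) = 4,  x(18) = 20,  x(19) = 24,  x(20) = 10,  x(21) = 0,  x(22) = 10,  x(23) = 10,  x(24) = 20,  x(25) = 30,  x(26) = 16,  x(27) = 12,  x(28) = 28,  x(29) = 6,  x(30) = 0,  x(31) = 6,  x(32) = 6,  x(33) = 12,  x(34) = 18,  x(35) = 30,  x(36) = 14,  x(37) = 10,  x(38) = 24.
The sequence repeats with period 36.
So x(361) = x(1 + ((361-1) mod 36)) = x(1) = 10.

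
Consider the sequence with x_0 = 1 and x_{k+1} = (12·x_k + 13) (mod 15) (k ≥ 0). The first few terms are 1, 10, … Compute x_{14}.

We have x_0 = 1; x_1 = 10; x_2 = 13; x_3 = 4; x_4 = 1.
Since x_4 = x_0 = 1, the sequence is periodic with period 4.
(14 - 0) mod 4 = 2, so x_{14} = x_2 = 13.

13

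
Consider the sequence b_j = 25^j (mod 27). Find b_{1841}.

22

We have b_0 = 1, b_1 = 25, b_2 = 4, b_3 = 19, b_4 = 16, b_5 = 22, b_6 = 10, b_7 = 7, b_8 = 13, b_9 = 1.
Since b_9 = b_0 = 1, the sequence is periodic with period 9.
So b_{1841} = b_{0 + ((1841-0) mod 9)} = b_5 = 22.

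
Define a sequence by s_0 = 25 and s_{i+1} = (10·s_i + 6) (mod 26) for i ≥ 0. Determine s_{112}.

20

Computing terms: s_0 = 25,  s_1 = 22,  s_2 = 18,  s_3 = 4,  s_4 = 20,  s_5 = 24,  s_6 = 12,  s_7 = 22.
Since s_7 = s_1 = 22, the sequence is eventually periodic: after a pre-period of length 1 it cycles with period 6.
For i ≥ 1, s_i depends only on (i - 1) mod 6. (112 - 1) mod 6 = 3, so s_{112} = s_4 = 20.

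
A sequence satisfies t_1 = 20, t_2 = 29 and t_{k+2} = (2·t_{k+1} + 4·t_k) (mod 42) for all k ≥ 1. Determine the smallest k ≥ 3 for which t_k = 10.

Listing terms: t_1 = 20,  t_2 = 29,  t_3 = 12,  t_4 = 14,  t_5 = 34,  t_6 = 40,  t_7 = 6,  t_8 = 4,  t_9 = 32,  t_{10} = 38,  t_{11} = 36,  t_{12} = 14,  t_{13} = 4,  t_{14} = 22,  t_{15} = 18,  t_{16} = 40,  t_{17} = 26,  t_{18} = 2,  t_{19} = 24,  t_{20} = 14,  t_{21} = 40,  t_{22} = 10,  t_{23} = 12,  t_{24} = 22,  t_{25} = 8,  t_{26} = 20,  t_{27} = 30,  t_{28} = 14,  t_{29} = 22,  t_{30} = 16,  t_{31} = 36,  t_{32} = 10,  t_{33} = 38,  t_{34} = 32,  t_{35} = 6,  t_{36} = 14,  t_{37} = 10,  t_{38} = 34,  t_{39} = 24,  t_{40} = 16,  t_{41} = 2,  t_{42} = 26,  t_{43} = 18,  t_{44} = 14,  t_{45} = 16,  t_{46} = 4,  t_{47} = 30,  t_{48} = 34,  t_{49} = 20,  t_{50} = 8,  t_{51} = 12,  t_{52} = 14.
Since (t_{51}, t_{52}) = (t_3, t_4) = (12, 14) (two consecutive terms determine the rest), the sequence is eventually periodic: after a pre-period of length 2 it cycles with period 48.
The value 10 first appears (with k ≥ 3) at t_{22}.

22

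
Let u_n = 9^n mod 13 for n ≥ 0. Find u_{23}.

3

Listing terms: u_0 = 1, u_1 = 9, u_2 = 3, u_3 = 1.
Since u_3 = u_0 = 1, the sequence is periodic with period 3.
So u_{23} = u_{0 + ((23-0) mod 3)} = u_2 = 3.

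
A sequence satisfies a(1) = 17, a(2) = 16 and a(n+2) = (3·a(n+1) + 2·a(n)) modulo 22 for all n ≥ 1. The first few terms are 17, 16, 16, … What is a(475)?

a(1) = 17; a(2) = 16; a(3) = 16; a(4) = 14; a(5) = 8; a(6) = 8; a(7) = 18; a(8) = 4; a(9) = 4; a(10) = 20; a(11) = 2; a(12) = 2; a(13) = 10; a(14) = 12; a(15) = 12; a(16) = 16; a(17) = 6; a(18) = 6; a(19) = 8; a(20) = 14; a(21) = 14; a(22) = 4; a(23) = 18; a(24) = 18; a(25) = 2; a(26) = 20; a(27) = 20; a(28) = 12; a(29) = 10; a(30) = 10; a(31) = 6; a(32) = 16; a(33) = 16.
Since (a(32), a(33)) = (a(2), a(3)) = (16, 16) (two consecutive terms determine the rest), the sequence is eventually periodic: after a pre-period of length 1 it cycles with period 30.
For n ≥ 2, a(n) depends only on (n - 2) mod 30. (475 - 2) mod 30 = 23, so a(475) = a(25) = 2.

2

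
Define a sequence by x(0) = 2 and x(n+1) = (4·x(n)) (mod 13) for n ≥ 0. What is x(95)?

7

We have x(0) = 2, x(1) = 8, x(2) = 6, x(3) = 11, x(4) = 5, x(5) = 7, x(6) = 2.
Since x(6) = x(0) = 2, the sequence is periodic with period 6.
So x(95) = x(0 + ((95-0) mod 6)) = x(5) = 7.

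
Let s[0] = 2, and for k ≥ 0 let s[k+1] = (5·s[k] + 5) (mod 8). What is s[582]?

Listing terms: s[0] = 2; s[1] = 7; s[2] = 0; s[3] = 5; s[4] = 6; s[5] = 3; s[6] = 4; s[7] = 1; s[8] = 2.
The sequence repeats with period 8.
(582 - 0) mod 8 = 6, so s[582] = s[6] = 4.

4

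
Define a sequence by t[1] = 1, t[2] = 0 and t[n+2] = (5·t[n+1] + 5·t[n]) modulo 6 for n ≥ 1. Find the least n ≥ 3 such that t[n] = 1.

We have t[1] = 1,  t[2] = 0,  t[3] = 5,  t[4] = 1,  t[5] = 0.
The sequence repeats with period 3.
The value 1 next appears (with n ≥ 3) at t[4].

4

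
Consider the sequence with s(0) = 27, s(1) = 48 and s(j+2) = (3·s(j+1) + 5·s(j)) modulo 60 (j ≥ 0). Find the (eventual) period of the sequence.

We have s(0) = 27; s(1) = 48; s(2) = 39; s(3) = 57; s(4) = 6; s(5) = 3; s(6) = 39; s(7) = 12; s(8) = 51; s(9) = 33; s(10) = 54; s(11) = 27; s(12) = 51; s(13) = 48; s(14) = 39.
Since (s(13), s(14)) = (s(1), s(2)) = (48, 39) (two consecutive terms determine the rest), the sequence is eventually periodic: after a pre-period of length 1 it cycles with period 12.

12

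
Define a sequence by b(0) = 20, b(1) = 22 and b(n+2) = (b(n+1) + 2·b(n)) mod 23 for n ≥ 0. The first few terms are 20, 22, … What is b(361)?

9

b(0) = 20, b(1) = 22, b(2) = 16, b(3) = 14, b(4) = 0, b(5) = 5, b(6) = 5, b(7) = 15, b(8) = 2, b(9) = 9, b(10) = 13, b(11) = 8, b(12) = 11, b(13) = 4, b(14) = 3, b(15) = 11, b(16) = 17, b(17) = 16, b(18) = 4, b(19) = 13, b(20) = 21, b(21) = 1, b(22) = 20, b(23) = 22.
Since (b(22), b(23)) = (b(0), b(1)) = (20, 22) (two consecutive terms determine the rest), the sequence is periodic with period 22.
(361 - 0) mod 22 = 9, so b(361) = b(9) = 9.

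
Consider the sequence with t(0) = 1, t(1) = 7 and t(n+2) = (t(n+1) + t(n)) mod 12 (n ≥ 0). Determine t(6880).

Computing terms: t(0) = 1, t(1) = 7, t(2) = 8, t(3) = 3, t(4) = 11, t(5) = 2, t(6) = 1, t(7) = 3, t(8) = 4, t(9) = 7, t(10) = 11, t(11) = 6, t(12) = 5, t(13) = 11, t(14) = 4, t(15) = 3, t(16) = 7, t(17) = 10, t(18) = 5, t(19) = 3, t(20) = 8, t(21) = 11, t(22) = 7, t(23) = 6, t(24) = 1, t(25) = 7.
Since (t(24), t(25)) = (t(0), t(1)) = (1, 7) (two consecutive terms determine the rest), the sequence is periodic with period 24.
(6880 - 0) mod 24 = 16, so t(6880) = t(16) = 7.

7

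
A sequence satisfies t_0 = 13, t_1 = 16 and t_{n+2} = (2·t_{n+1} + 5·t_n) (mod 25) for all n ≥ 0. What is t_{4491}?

Listing terms: t_0 = 13; t_1 = 16; t_2 = 22; t_3 = 24; t_4 = 8; t_5 = 11; t_6 = 12; t_7 = 4; t_8 = 18; t_9 = 6; t_{10} = 2; t_{11} = 9; t_{12} = 3; t_{13} = 1; t_{14} = 17; t_{15} = 14; t_{16} = 13; t_{17} = 21; t_{18} = 7; t_{19} = 19; t_{20} = 23; t_{21} = 16; t_{22} = 22.
Since (t_{21}, t_{22}) = (t_1, t_2) = (16, 22) (two consecutive terms determine the rest), the sequence is eventually periodic: after a pre-period of length 1 it cycles with period 20.
For n ≥ 1, t_n depends only on (n - 1) mod 20. (4491 - 1) mod 20 = 10, so t_{4491} = t_{11} = 9.

9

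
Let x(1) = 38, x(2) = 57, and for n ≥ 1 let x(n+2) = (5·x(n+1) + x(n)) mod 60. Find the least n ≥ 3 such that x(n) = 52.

x(1) = 38, x(2) = 57, x(3) = 23, x(4) = 52, x(5) = 43, x(6) = 27, x(7) = 58, x(8) = 17, x(9) = 23, x(10) = 12, x(11) = 23, x(12) = 7, x(13) = 58, x(14) = 57, x(15) = 43, x(16) = 32, x(17) = 23, x(18) = 27, x(19) = 38, x(20) = 37, x(21) = 43, x(22) = 12, x(23) = 43, x(24) = 47, x(25) = 38, x(26) = 57.
Since (x(25), x(26)) = (x(1), x(2)) = (38, 57) (two consecutive terms determine the rest), the sequence is periodic with period 24.
The value 52 first appears (with n ≥ 3) at x(4).

4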